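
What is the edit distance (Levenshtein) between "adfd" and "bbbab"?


Computing edit distance: "adfd" -> "bbbab"
DP table:
           b    b    b    a    b
      0    1    2    3    4    5
  a   1    1    2    3    3    4
  d   2    2    2    3    4    4
  f   3    3    3    3    4    5
  d   4    4    4    4    4    5
Edit distance = dp[4][5] = 5

5


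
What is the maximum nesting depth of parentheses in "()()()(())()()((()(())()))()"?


Input: "()()()(())()()((()(())()))()"
Tracking depth:
  Position 0 '(': depth becomes 1
  Position 1 ')': depth becomes 0
  Position 2 '(': depth becomes 1
  Position 3 ')': depth becomes 0
  Position 4 '(': depth becomes 1
  Position 5 ')': depth becomes 0
  Position 6 '(': depth becomes 1
  Position 7 '(': depth becomes 2
  Position 8 ')': depth becomes 1
  Position 9 ')': depth becomes 0
  Position 10 '(': depth becomes 1
  Position 11 ')': depth becomes 0
  Position 12 '(': depth becomes 1
  Position 13 ')': depth becomes 0
  Position 14 '(': depth becomes 1
  Position 15 '(': depth becomes 2
  Position 16 '(': depth becomes 3
  Position 17 ')': depth becomes 2
  Position 18 '(': depth becomes 3
  Position 19 '(': depth becomes 4
  Position 20 ')': depth becomes 3
  Position 21 ')': depth becomes 2
  Position 22 '(': depth becomes 3
  Position 23 ')': depth becomes 2
  Position 24 ')': depth becomes 1
  Position 25 ')': depth becomes 0
  Position 26 '(': depth becomes 1
  Position 27 ')': depth becomes 0
Maximum depth reached: 4

4


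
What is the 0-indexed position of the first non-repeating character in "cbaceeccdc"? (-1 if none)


Input: cbaceeccdc
Character frequencies:
  'a': 1
  'b': 1
  'c': 5
  'd': 1
  'e': 2
Scanning left to right for freq == 1:
  Position 0 ('c'): freq=5, skip
  Position 1 ('b'): unique! => answer = 1

1


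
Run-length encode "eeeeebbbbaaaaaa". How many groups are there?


Input: eeeeebbbbaaaaaa
Scanning for consecutive runs:
  Group 1: 'e' x 5 (positions 0-4)
  Group 2: 'b' x 4 (positions 5-8)
  Group 3: 'a' x 6 (positions 9-14)
Total groups: 3

3


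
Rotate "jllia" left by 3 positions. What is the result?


Input: "jllia", rotate left by 3
First 3 characters: "jll"
Remaining characters: "ia"
Concatenate remaining + first: "ia" + "jll" = "iajll"

iajll


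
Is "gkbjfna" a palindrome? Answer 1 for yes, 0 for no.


Input: gkbjfna
Reversed: anfjbkg
  Compare pos 0 ('g') with pos 6 ('a'): MISMATCH
  Compare pos 1 ('k') with pos 5 ('n'): MISMATCH
  Compare pos 2 ('b') with pos 4 ('f'): MISMATCH
Result: not a palindrome

0


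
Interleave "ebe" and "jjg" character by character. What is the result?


Interleaving "ebe" and "jjg":
  Position 0: 'e' from first, 'j' from second => "ej"
  Position 1: 'b' from first, 'j' from second => "bj"
  Position 2: 'e' from first, 'g' from second => "eg"
Result: ejbjeg

ejbjeg


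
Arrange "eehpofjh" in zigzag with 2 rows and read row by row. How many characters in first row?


Zigzag "eehpofjh" into 2 rows:
Placing characters:
  'e' => row 0
  'e' => row 1
  'h' => row 0
  'p' => row 1
  'o' => row 0
  'f' => row 1
  'j' => row 0
  'h' => row 1
Rows:
  Row 0: "ehoj"
  Row 1: "epfh"
First row length: 4

4


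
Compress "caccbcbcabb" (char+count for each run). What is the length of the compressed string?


Input: caccbcbcabb
Runs:
  'c' x 1 => "c1"
  'a' x 1 => "a1"
  'c' x 2 => "c2"
  'b' x 1 => "b1"
  'c' x 1 => "c1"
  'b' x 1 => "b1"
  'c' x 1 => "c1"
  'a' x 1 => "a1"
  'b' x 2 => "b2"
Compressed: "c1a1c2b1c1b1c1a1b2"
Compressed length: 18

18


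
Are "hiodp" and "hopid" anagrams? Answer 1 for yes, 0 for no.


Strings: "hiodp", "hopid"
Sorted first:  dhiop
Sorted second: dhiop
Sorted forms match => anagrams

1


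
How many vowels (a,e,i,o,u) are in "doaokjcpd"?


Input: doaokjcpd
Checking each character:
  'd' at position 0: consonant
  'o' at position 1: vowel (running total: 1)
  'a' at position 2: vowel (running total: 2)
  'o' at position 3: vowel (running total: 3)
  'k' at position 4: consonant
  'j' at position 5: consonant
  'c' at position 6: consonant
  'p' at position 7: consonant
  'd' at position 8: consonant
Total vowels: 3

3


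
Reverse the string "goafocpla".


Input: goafocpla
Reading characters right to left:
  Position 8: 'a'
  Position 7: 'l'
  Position 6: 'p'
  Position 5: 'c'
  Position 4: 'o'
  Position 3: 'f'
  Position 2: 'a'
  Position 1: 'o'
  Position 0: 'g'
Reversed: alpcofaog

alpcofaog


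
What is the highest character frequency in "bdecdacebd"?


Input: bdecdacebd
Character counts:
  'a': 1
  'b': 2
  'c': 2
  'd': 3
  'e': 2
Maximum frequency: 3

3


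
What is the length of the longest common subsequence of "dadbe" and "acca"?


LCS of "dadbe" and "acca"
DP table:
           a    c    c    a
      0    0    0    0    0
  d   0    0    0    0    0
  a   0    1    1    1    1
  d   0    1    1    1    1
  b   0    1    1    1    1
  e   0    1    1    1    1
LCS length = dp[5][4] = 1

1


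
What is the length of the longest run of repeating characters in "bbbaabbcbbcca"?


Input: "bbbaabbcbbcca"
Scanning for longest run:
  Position 1 ('b'): continues run of 'b', length=2
  Position 2 ('b'): continues run of 'b', length=3
  Position 3 ('a'): new char, reset run to 1
  Position 4 ('a'): continues run of 'a', length=2
  Position 5 ('b'): new char, reset run to 1
  Position 6 ('b'): continues run of 'b', length=2
  Position 7 ('c'): new char, reset run to 1
  Position 8 ('b'): new char, reset run to 1
  Position 9 ('b'): continues run of 'b', length=2
  Position 10 ('c'): new char, reset run to 1
  Position 11 ('c'): continues run of 'c', length=2
  Position 12 ('a'): new char, reset run to 1
Longest run: 'b' with length 3

3


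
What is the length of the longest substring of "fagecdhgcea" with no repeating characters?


Input: "fagecdhgcea"
Sliding window (track last position of each char):
  Position 0 ('f'): window [0,0] length 1 -- new best
  Position 1 ('a'): window [0,1] length 2 -- new best
  Position 2 ('g'): window [0,2] length 3 -- new best
  Position 3 ('e'): window [0,3] length 4 -- new best
  Position 4 ('c'): window [0,4] length 5 -- new best
  Position 5 ('d'): window [0,5] length 6 -- new best
  Position 6 ('h'): window [0,6] length 7 -- new best
  Position 7 ('g'): repeat (last at 2), move window start to 3
  Position 7 ('g'): window [3,7] length 5
  Position 8 ('c'): repeat (last at 4), move window start to 5
  Position 8 ('c'): window [5,8] length 4
  Position 9 ('e'): window [5,9] length 5
  Position 10 ('a'): window [5,10] length 6
Longest substring with no repeats: "fagecdh" with length 7

7


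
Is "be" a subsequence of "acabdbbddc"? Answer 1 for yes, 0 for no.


Check if "be" is a subsequence of "acabdbbddc"
Greedy scan:
  Position 0 ('a'): no match needed
  Position 1 ('c'): no match needed
  Position 2 ('a'): no match needed
  Position 3 ('b'): matches sub[0] = 'b'
  Position 4 ('d'): no match needed
  Position 5 ('b'): no match needed
  Position 6 ('b'): no match needed
  Position 7 ('d'): no match needed
  Position 8 ('d'): no match needed
  Position 9 ('c'): no match needed
Only matched 1/2 characters => not a subsequence

0


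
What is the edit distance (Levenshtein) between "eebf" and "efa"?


Computing edit distance: "eebf" -> "efa"
DP table:
           e    f    a
      0    1    2    3
  e   1    0    1    2
  e   2    1    1    2
  b   3    2    2    2
  f   4    3    2    3
Edit distance = dp[4][3] = 3

3


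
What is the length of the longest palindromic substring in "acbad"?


Input: "acbad"
Checking substrings for palindromes:
  No multi-char palindromic substrings found
Longest palindromic substring: "a" with length 1

1


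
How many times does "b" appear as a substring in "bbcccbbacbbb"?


Searching for "b" in "bbcccbbacbbb"
Scanning each position:
  Position 0: "b" => MATCH
  Position 1: "b" => MATCH
  Position 2: "c" => no
  Position 3: "c" => no
  Position 4: "c" => no
  Position 5: "b" => MATCH
  Position 6: "b" => MATCH
  Position 7: "a" => no
  Position 8: "c" => no
  Position 9: "b" => MATCH
  Position 10: "b" => MATCH
  Position 11: "b" => MATCH
Total occurrences: 7

7


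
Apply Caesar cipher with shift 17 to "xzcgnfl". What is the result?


Caesar cipher: shift "xzcgnfl" by 17
  'x' (pos 23) + 17 = pos 14 = 'o'
  'z' (pos 25) + 17 = pos 16 = 'q'
  'c' (pos 2) + 17 = pos 19 = 't'
  'g' (pos 6) + 17 = pos 23 = 'x'
  'n' (pos 13) + 17 = pos 4 = 'e'
  'f' (pos 5) + 17 = pos 22 = 'w'
  'l' (pos 11) + 17 = pos 2 = 'c'
Result: oqtxewc

oqtxewc


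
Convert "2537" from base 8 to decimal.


Input: "2537" in base 8
Positional expansion:
  Digit '2' (value 2) x 8^3 = 1024
  Digit '5' (value 5) x 8^2 = 320
  Digit '3' (value 3) x 8^1 = 24
  Digit '7' (value 7) x 8^0 = 7
Sum = 1375

1375


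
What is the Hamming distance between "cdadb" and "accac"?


Comparing "cdadb" and "accac" position by position:
  Position 0: 'c' vs 'a' => differ
  Position 1: 'd' vs 'c' => differ
  Position 2: 'a' vs 'c' => differ
  Position 3: 'd' vs 'a' => differ
  Position 4: 'b' vs 'c' => differ
Total differences (Hamming distance): 5

5


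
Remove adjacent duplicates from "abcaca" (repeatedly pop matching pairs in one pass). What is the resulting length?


Input: abcaca
Stack-based adjacent duplicate removal:
  Read 'a': push. Stack: a
  Read 'b': push. Stack: ab
  Read 'c': push. Stack: abc
  Read 'a': push. Stack: abca
  Read 'c': push. Stack: abcac
  Read 'a': push. Stack: abcaca
Final stack: "abcaca" (length 6)

6


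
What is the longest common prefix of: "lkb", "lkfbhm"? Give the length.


Words: lkb, lkfbhm
  Position 0: all 'l' => match
  Position 1: all 'k' => match
  Position 2: ('b', 'f') => mismatch, stop
LCP = "lk" (length 2)

2


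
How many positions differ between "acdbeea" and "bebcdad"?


Comparing "acdbeea" and "bebcdad" position by position:
  Position 0: 'a' vs 'b' => DIFFER
  Position 1: 'c' vs 'e' => DIFFER
  Position 2: 'd' vs 'b' => DIFFER
  Position 3: 'b' vs 'c' => DIFFER
  Position 4: 'e' vs 'd' => DIFFER
  Position 5: 'e' vs 'a' => DIFFER
  Position 6: 'a' vs 'd' => DIFFER
Positions that differ: 7

7


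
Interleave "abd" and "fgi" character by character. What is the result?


Interleaving "abd" and "fgi":
  Position 0: 'a' from first, 'f' from second => "af"
  Position 1: 'b' from first, 'g' from second => "bg"
  Position 2: 'd' from first, 'i' from second => "di"
Result: afbgdi

afbgdi


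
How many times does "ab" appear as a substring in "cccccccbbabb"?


Searching for "ab" in "cccccccbbabb"
Scanning each position:
  Position 0: "cc" => no
  Position 1: "cc" => no
  Position 2: "cc" => no
  Position 3: "cc" => no
  Position 4: "cc" => no
  Position 5: "cc" => no
  Position 6: "cb" => no
  Position 7: "bb" => no
  Position 8: "ba" => no
  Position 9: "ab" => MATCH
  Position 10: "bb" => no
Total occurrences: 1

1


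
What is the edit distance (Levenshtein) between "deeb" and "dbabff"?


Computing edit distance: "deeb" -> "dbabff"
DP table:
           d    b    a    b    f    f
      0    1    2    3    4    5    6
  d   1    0    1    2    3    4    5
  e   2    1    1    2    3    4    5
  e   3    2    2    2    3    4    5
  b   4    3    2    3    2    3    4
Edit distance = dp[4][6] = 4

4


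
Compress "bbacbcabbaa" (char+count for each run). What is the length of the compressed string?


Input: bbacbcabbaa
Runs:
  'b' x 2 => "b2"
  'a' x 1 => "a1"
  'c' x 1 => "c1"
  'b' x 1 => "b1"
  'c' x 1 => "c1"
  'a' x 1 => "a1"
  'b' x 2 => "b2"
  'a' x 2 => "a2"
Compressed: "b2a1c1b1c1a1b2a2"
Compressed length: 16

16


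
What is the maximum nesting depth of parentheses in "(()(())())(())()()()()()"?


Input: "(()(())())(())()()()()()"
Tracking depth:
  Position 0 '(': depth becomes 1
  Position 1 '(': depth becomes 2
  Position 2 ')': depth becomes 1
  Position 3 '(': depth becomes 2
  Position 4 '(': depth becomes 3
  Position 5 ')': depth becomes 2
  Position 6 ')': depth becomes 1
  Position 7 '(': depth becomes 2
  Position 8 ')': depth becomes 1
  Position 9 ')': depth becomes 0
  Position 10 '(': depth becomes 1
  Position 11 '(': depth becomes 2
  Position 12 ')': depth becomes 1
  Position 13 ')': depth becomes 0
  Position 14 '(': depth becomes 1
  Position 15 ')': depth becomes 0
  Position 16 '(': depth becomes 1
  Position 17 ')': depth becomes 0
  Position 18 '(': depth becomes 1
  Position 19 ')': depth becomes 0
  Position 20 '(': depth becomes 1
  Position 21 ')': depth becomes 0
  Position 22 '(': depth becomes 1
  Position 23 ')': depth becomes 0
Maximum depth reached: 3

3


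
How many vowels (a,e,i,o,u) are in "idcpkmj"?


Input: idcpkmj
Checking each character:
  'i' at position 0: vowel (running total: 1)
  'd' at position 1: consonant
  'c' at position 2: consonant
  'p' at position 3: consonant
  'k' at position 4: consonant
  'm' at position 5: consonant
  'j' at position 6: consonant
Total vowels: 1

1


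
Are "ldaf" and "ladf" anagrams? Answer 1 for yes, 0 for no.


Strings: "ldaf", "ladf"
Sorted first:  adfl
Sorted second: adfl
Sorted forms match => anagrams

1


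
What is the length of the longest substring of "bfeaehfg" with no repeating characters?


Input: "bfeaehfg"
Sliding window (track last position of each char):
  Position 0 ('b'): window [0,0] length 1 -- new best
  Position 1 ('f'): window [0,1] length 2 -- new best
  Position 2 ('e'): window [0,2] length 3 -- new best
  Position 3 ('a'): window [0,3] length 4 -- new best
  Position 4 ('e'): repeat (last at 2), move window start to 3
  Position 4 ('e'): window [3,4] length 2
  Position 5 ('h'): window [3,5] length 3
  Position 6 ('f'): window [3,6] length 4
  Position 7 ('g'): window [3,7] length 5 -- new best
Longest substring with no repeats: "aehfg" with length 5

5


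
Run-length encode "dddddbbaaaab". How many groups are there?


Input: dddddbbaaaab
Scanning for consecutive runs:
  Group 1: 'd' x 5 (positions 0-4)
  Group 2: 'b' x 2 (positions 5-6)
  Group 3: 'a' x 4 (positions 7-10)
  Group 4: 'b' x 1 (positions 11-11)
Total groups: 4

4


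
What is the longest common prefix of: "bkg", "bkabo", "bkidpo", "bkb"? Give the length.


Words: bkg, bkabo, bkidpo, bkb
  Position 0: all 'b' => match
  Position 1: all 'k' => match
  Position 2: ('g', 'a', 'i', 'b') => mismatch, stop
LCP = "bk" (length 2)

2


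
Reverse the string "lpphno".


Input: lpphno
Reading characters right to left:
  Position 5: 'o'
  Position 4: 'n'
  Position 3: 'h'
  Position 2: 'p'
  Position 1: 'p'
  Position 0: 'l'
Reversed: onhppl

onhppl


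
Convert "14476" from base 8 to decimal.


Input: "14476" in base 8
Positional expansion:
  Digit '1' (value 1) x 8^4 = 4096
  Digit '4' (value 4) x 8^3 = 2048
  Digit '4' (value 4) x 8^2 = 256
  Digit '7' (value 7) x 8^1 = 56
  Digit '6' (value 6) x 8^0 = 6
Sum = 6462

6462


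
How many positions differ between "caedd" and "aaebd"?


Comparing "caedd" and "aaebd" position by position:
  Position 0: 'c' vs 'a' => DIFFER
  Position 1: 'a' vs 'a' => same
  Position 2: 'e' vs 'e' => same
  Position 3: 'd' vs 'b' => DIFFER
  Position 4: 'd' vs 'd' => same
Positions that differ: 2

2


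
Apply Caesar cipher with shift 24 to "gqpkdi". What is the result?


Caesar cipher: shift "gqpkdi" by 24
  'g' (pos 6) + 24 = pos 4 = 'e'
  'q' (pos 16) + 24 = pos 14 = 'o'
  'p' (pos 15) + 24 = pos 13 = 'n'
  'k' (pos 10) + 24 = pos 8 = 'i'
  'd' (pos 3) + 24 = pos 1 = 'b'
  'i' (pos 8) + 24 = pos 6 = 'g'
Result: eonibg

eonibg


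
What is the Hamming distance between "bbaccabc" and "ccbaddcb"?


Comparing "bbaccabc" and "ccbaddcb" position by position:
  Position 0: 'b' vs 'c' => differ
  Position 1: 'b' vs 'c' => differ
  Position 2: 'a' vs 'b' => differ
  Position 3: 'c' vs 'a' => differ
  Position 4: 'c' vs 'd' => differ
  Position 5: 'a' vs 'd' => differ
  Position 6: 'b' vs 'c' => differ
  Position 7: 'c' vs 'b' => differ
Total differences (Hamming distance): 8

8


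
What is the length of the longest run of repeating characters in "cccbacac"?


Input: "cccbacac"
Scanning for longest run:
  Position 1 ('c'): continues run of 'c', length=2
  Position 2 ('c'): continues run of 'c', length=3
  Position 3 ('b'): new char, reset run to 1
  Position 4 ('a'): new char, reset run to 1
  Position 5 ('c'): new char, reset run to 1
  Position 6 ('a'): new char, reset run to 1
  Position 7 ('c'): new char, reset run to 1
Longest run: 'c' with length 3

3


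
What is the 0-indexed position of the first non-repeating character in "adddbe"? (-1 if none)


Input: adddbe
Character frequencies:
  'a': 1
  'b': 1
  'd': 3
  'e': 1
Scanning left to right for freq == 1:
  Position 0 ('a'): unique! => answer = 0

0


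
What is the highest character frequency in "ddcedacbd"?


Input: ddcedacbd
Character counts:
  'a': 1
  'b': 1
  'c': 2
  'd': 4
  'e': 1
Maximum frequency: 4

4


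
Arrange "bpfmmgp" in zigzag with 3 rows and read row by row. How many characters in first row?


Zigzag "bpfmmgp" into 3 rows:
Placing characters:
  'b' => row 0
  'p' => row 1
  'f' => row 2
  'm' => row 1
  'm' => row 0
  'g' => row 1
  'p' => row 2
Rows:
  Row 0: "bm"
  Row 1: "pmg"
  Row 2: "fp"
First row length: 2

2


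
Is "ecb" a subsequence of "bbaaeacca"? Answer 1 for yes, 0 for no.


Check if "ecb" is a subsequence of "bbaaeacca"
Greedy scan:
  Position 0 ('b'): no match needed
  Position 1 ('b'): no match needed
  Position 2 ('a'): no match needed
  Position 3 ('a'): no match needed
  Position 4 ('e'): matches sub[0] = 'e'
  Position 5 ('a'): no match needed
  Position 6 ('c'): matches sub[1] = 'c'
  Position 7 ('c'): no match needed
  Position 8 ('a'): no match needed
Only matched 2/3 characters => not a subsequence

0


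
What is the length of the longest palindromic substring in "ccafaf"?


Input: "ccafaf"
Checking substrings for palindromes:
  [2:5] "afa" (len 3) => palindrome
  [3:6] "faf" (len 3) => palindrome
  [0:2] "cc" (len 2) => palindrome
Longest palindromic substring: "afa" with length 3

3


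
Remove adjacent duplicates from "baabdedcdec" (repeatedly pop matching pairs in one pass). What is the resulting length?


Input: baabdedcdec
Stack-based adjacent duplicate removal:
  Read 'b': push. Stack: b
  Read 'a': push. Stack: ba
  Read 'a': matches stack top 'a' => pop. Stack: b
  Read 'b': matches stack top 'b' => pop. Stack: (empty)
  Read 'd': push. Stack: d
  Read 'e': push. Stack: de
  Read 'd': push. Stack: ded
  Read 'c': push. Stack: dedc
  Read 'd': push. Stack: dedcd
  Read 'e': push. Stack: dedcde
  Read 'c': push. Stack: dedcdec
Final stack: "dedcdec" (length 7)

7


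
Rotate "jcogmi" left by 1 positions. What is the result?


Input: "jcogmi", rotate left by 1
First 1 characters: "j"
Remaining characters: "cogmi"
Concatenate remaining + first: "cogmi" + "j" = "cogmij"

cogmij


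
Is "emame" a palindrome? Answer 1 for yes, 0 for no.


Input: emame
Reversed: emame
  Compare pos 0 ('e') with pos 4 ('e'): match
  Compare pos 1 ('m') with pos 3 ('m'): match
Result: palindrome

1


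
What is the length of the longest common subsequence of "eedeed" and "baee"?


LCS of "eedeed" and "baee"
DP table:
           b    a    e    e
      0    0    0    0    0
  e   0    0    0    1    1
  e   0    0    0    1    2
  d   0    0    0    1    2
  e   0    0    0    1    2
  e   0    0    0    1    2
  d   0    0    0    1    2
LCS length = dp[6][4] = 2

2


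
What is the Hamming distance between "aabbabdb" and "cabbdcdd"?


Comparing "aabbabdb" and "cabbdcdd" position by position:
  Position 0: 'a' vs 'c' => differ
  Position 1: 'a' vs 'a' => same
  Position 2: 'b' vs 'b' => same
  Position 3: 'b' vs 'b' => same
  Position 4: 'a' vs 'd' => differ
  Position 5: 'b' vs 'c' => differ
  Position 6: 'd' vs 'd' => same
  Position 7: 'b' vs 'd' => differ
Total differences (Hamming distance): 4

4


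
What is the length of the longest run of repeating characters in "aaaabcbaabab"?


Input: "aaaabcbaabab"
Scanning for longest run:
  Position 1 ('a'): continues run of 'a', length=2
  Position 2 ('a'): continues run of 'a', length=3
  Position 3 ('a'): continues run of 'a', length=4
  Position 4 ('b'): new char, reset run to 1
  Position 5 ('c'): new char, reset run to 1
  Position 6 ('b'): new char, reset run to 1
  Position 7 ('a'): new char, reset run to 1
  Position 8 ('a'): continues run of 'a', length=2
  Position 9 ('b'): new char, reset run to 1
  Position 10 ('a'): new char, reset run to 1
  Position 11 ('b'): new char, reset run to 1
Longest run: 'a' with length 4

4


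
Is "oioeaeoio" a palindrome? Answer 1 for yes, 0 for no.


Input: oioeaeoio
Reversed: oioeaeoio
  Compare pos 0 ('o') with pos 8 ('o'): match
  Compare pos 1 ('i') with pos 7 ('i'): match
  Compare pos 2 ('o') with pos 6 ('o'): match
  Compare pos 3 ('e') with pos 5 ('e'): match
Result: palindrome

1


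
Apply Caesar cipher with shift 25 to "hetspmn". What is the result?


Caesar cipher: shift "hetspmn" by 25
  'h' (pos 7) + 25 = pos 6 = 'g'
  'e' (pos 4) + 25 = pos 3 = 'd'
  't' (pos 19) + 25 = pos 18 = 's'
  's' (pos 18) + 25 = pos 17 = 'r'
  'p' (pos 15) + 25 = pos 14 = 'o'
  'm' (pos 12) + 25 = pos 11 = 'l'
  'n' (pos 13) + 25 = pos 12 = 'm'
Result: gdsrolm

gdsrolm


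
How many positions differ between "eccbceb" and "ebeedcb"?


Comparing "eccbceb" and "ebeedcb" position by position:
  Position 0: 'e' vs 'e' => same
  Position 1: 'c' vs 'b' => DIFFER
  Position 2: 'c' vs 'e' => DIFFER
  Position 3: 'b' vs 'e' => DIFFER
  Position 4: 'c' vs 'd' => DIFFER
  Position 5: 'e' vs 'c' => DIFFER
  Position 6: 'b' vs 'b' => same
Positions that differ: 5

5


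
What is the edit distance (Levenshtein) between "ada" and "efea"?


Computing edit distance: "ada" -> "efea"
DP table:
           e    f    e    a
      0    1    2    3    4
  a   1    1    2    3    3
  d   2    2    2    3    4
  a   3    3    3    3    3
Edit distance = dp[3][4] = 3

3


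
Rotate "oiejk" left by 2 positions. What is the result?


Input: "oiejk", rotate left by 2
First 2 characters: "oi"
Remaining characters: "ejk"
Concatenate remaining + first: "ejk" + "oi" = "ejkoi"

ejkoi


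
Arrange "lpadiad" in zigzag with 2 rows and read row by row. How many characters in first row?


Zigzag "lpadiad" into 2 rows:
Placing characters:
  'l' => row 0
  'p' => row 1
  'a' => row 0
  'd' => row 1
  'i' => row 0
  'a' => row 1
  'd' => row 0
Rows:
  Row 0: "laid"
  Row 1: "pda"
First row length: 4

4


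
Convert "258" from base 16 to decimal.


Input: "258" in base 16
Positional expansion:
  Digit '2' (value 2) x 16^2 = 512
  Digit '5' (value 5) x 16^1 = 80
  Digit '8' (value 8) x 16^0 = 8
Sum = 600

600


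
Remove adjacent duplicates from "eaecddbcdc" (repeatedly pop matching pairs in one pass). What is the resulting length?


Input: eaecddbcdc
Stack-based adjacent duplicate removal:
  Read 'e': push. Stack: e
  Read 'a': push. Stack: ea
  Read 'e': push. Stack: eae
  Read 'c': push. Stack: eaec
  Read 'd': push. Stack: eaecd
  Read 'd': matches stack top 'd' => pop. Stack: eaec
  Read 'b': push. Stack: eaecb
  Read 'c': push. Stack: eaecbc
  Read 'd': push. Stack: eaecbcd
  Read 'c': push. Stack: eaecbcdc
Final stack: "eaecbcdc" (length 8)

8


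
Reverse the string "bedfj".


Input: bedfj
Reading characters right to left:
  Position 4: 'j'
  Position 3: 'f'
  Position 2: 'd'
  Position 1: 'e'
  Position 0: 'b'
Reversed: jfdeb

jfdeb


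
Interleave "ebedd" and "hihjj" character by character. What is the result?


Interleaving "ebedd" and "hihjj":
  Position 0: 'e' from first, 'h' from second => "eh"
  Position 1: 'b' from first, 'i' from second => "bi"
  Position 2: 'e' from first, 'h' from second => "eh"
  Position 3: 'd' from first, 'j' from second => "dj"
  Position 4: 'd' from first, 'j' from second => "dj"
Result: ehbiehdjdj

ehbiehdjdj


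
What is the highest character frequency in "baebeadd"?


Input: baebeadd
Character counts:
  'a': 2
  'b': 2
  'd': 2
  'e': 2
Maximum frequency: 2

2


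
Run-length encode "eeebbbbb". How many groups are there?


Input: eeebbbbb
Scanning for consecutive runs:
  Group 1: 'e' x 3 (positions 0-2)
  Group 2: 'b' x 5 (positions 3-7)
Total groups: 2

2


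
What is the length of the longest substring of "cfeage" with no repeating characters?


Input: "cfeage"
Sliding window (track last position of each char):
  Position 0 ('c'): window [0,0] length 1 -- new best
  Position 1 ('f'): window [0,1] length 2 -- new best
  Position 2 ('e'): window [0,2] length 3 -- new best
  Position 3 ('a'): window [0,3] length 4 -- new best
  Position 4 ('g'): window [0,4] length 5 -- new best
  Position 5 ('e'): repeat (last at 2), move window start to 3
  Position 5 ('e'): window [3,5] length 3
Longest substring with no repeats: "cfeag" with length 5

5


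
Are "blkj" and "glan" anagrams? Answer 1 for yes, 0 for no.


Strings: "blkj", "glan"
Sorted first:  bjkl
Sorted second: agln
Differ at position 0: 'b' vs 'a' => not anagrams

0


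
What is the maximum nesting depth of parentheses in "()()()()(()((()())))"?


Input: "()()()()(()((()())))"
Tracking depth:
  Position 0 '(': depth becomes 1
  Position 1 ')': depth becomes 0
  Position 2 '(': depth becomes 1
  Position 3 ')': depth becomes 0
  Position 4 '(': depth becomes 1
  Position 5 ')': depth becomes 0
  Position 6 '(': depth becomes 1
  Position 7 ')': depth becomes 0
  Position 8 '(': depth becomes 1
  Position 9 '(': depth becomes 2
  Position 10 ')': depth becomes 1
  Position 11 '(': depth becomes 2
  Position 12 '(': depth becomes 3
  Position 13 '(': depth becomes 4
  Position 14 ')': depth becomes 3
  Position 15 '(': depth becomes 4
  Position 16 ')': depth becomes 3
  Position 17 ')': depth becomes 2
  Position 18 ')': depth becomes 1
  Position 19 ')': depth becomes 0
Maximum depth reached: 4

4


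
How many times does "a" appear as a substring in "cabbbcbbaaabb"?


Searching for "a" in "cabbbcbbaaabb"
Scanning each position:
  Position 0: "c" => no
  Position 1: "a" => MATCH
  Position 2: "b" => no
  Position 3: "b" => no
  Position 4: "b" => no
  Position 5: "c" => no
  Position 6: "b" => no
  Position 7: "b" => no
  Position 8: "a" => MATCH
  Position 9: "a" => MATCH
  Position 10: "a" => MATCH
  Position 11: "b" => no
  Position 12: "b" => no
Total occurrences: 4

4


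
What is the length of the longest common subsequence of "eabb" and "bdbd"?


LCS of "eabb" and "bdbd"
DP table:
           b    d    b    d
      0    0    0    0    0
  e   0    0    0    0    0
  a   0    0    0    0    0
  b   0    1    1    1    1
  b   0    1    1    2    2
LCS length = dp[4][4] = 2

2


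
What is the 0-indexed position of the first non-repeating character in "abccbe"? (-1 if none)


Input: abccbe
Character frequencies:
  'a': 1
  'b': 2
  'c': 2
  'e': 1
Scanning left to right for freq == 1:
  Position 0 ('a'): unique! => answer = 0

0


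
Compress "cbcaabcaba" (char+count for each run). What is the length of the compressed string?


Input: cbcaabcaba
Runs:
  'c' x 1 => "c1"
  'b' x 1 => "b1"
  'c' x 1 => "c1"
  'a' x 2 => "a2"
  'b' x 1 => "b1"
  'c' x 1 => "c1"
  'a' x 1 => "a1"
  'b' x 1 => "b1"
  'a' x 1 => "a1"
Compressed: "c1b1c1a2b1c1a1b1a1"
Compressed length: 18

18


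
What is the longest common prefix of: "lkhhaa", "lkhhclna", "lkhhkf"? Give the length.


Words: lkhhaa, lkhhclna, lkhhkf
  Position 0: all 'l' => match
  Position 1: all 'k' => match
  Position 2: all 'h' => match
  Position 3: all 'h' => match
  Position 4: ('a', 'c', 'k') => mismatch, stop
LCP = "lkhh" (length 4)

4


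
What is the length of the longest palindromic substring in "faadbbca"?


Input: "faadbbca"
Checking substrings for palindromes:
  [1:3] "aa" (len 2) => palindrome
  [4:6] "bb" (len 2) => palindrome
Longest palindromic substring: "aa" with length 2

2


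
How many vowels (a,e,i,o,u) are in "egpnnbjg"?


Input: egpnnbjg
Checking each character:
  'e' at position 0: vowel (running total: 1)
  'g' at position 1: consonant
  'p' at position 2: consonant
  'n' at position 3: consonant
  'n' at position 4: consonant
  'b' at position 5: consonant
  'j' at position 6: consonant
  'g' at position 7: consonant
Total vowels: 1

1


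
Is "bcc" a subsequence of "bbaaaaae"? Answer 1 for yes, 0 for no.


Check if "bcc" is a subsequence of "bbaaaaae"
Greedy scan:
  Position 0 ('b'): matches sub[0] = 'b'
  Position 1 ('b'): no match needed
  Position 2 ('a'): no match needed
  Position 3 ('a'): no match needed
  Position 4 ('a'): no match needed
  Position 5 ('a'): no match needed
  Position 6 ('a'): no match needed
  Position 7 ('e'): no match needed
Only matched 1/3 characters => not a subsequence

0


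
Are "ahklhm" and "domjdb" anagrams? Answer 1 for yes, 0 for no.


Strings: "ahklhm", "domjdb"
Sorted first:  ahhklm
Sorted second: bddjmo
Differ at position 0: 'a' vs 'b' => not anagrams

0


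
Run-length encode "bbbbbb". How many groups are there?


Input: bbbbbb
Scanning for consecutive runs:
  Group 1: 'b' x 6 (positions 0-5)
Total groups: 1

1


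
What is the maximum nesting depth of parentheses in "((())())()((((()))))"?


Input: "((())())()((((()))))"
Tracking depth:
  Position 0 '(': depth becomes 1
  Position 1 '(': depth becomes 2
  Position 2 '(': depth becomes 3
  Position 3 ')': depth becomes 2
  Position 4 ')': depth becomes 1
  Position 5 '(': depth becomes 2
  Position 6 ')': depth becomes 1
  Position 7 ')': depth becomes 0
  Position 8 '(': depth becomes 1
  Position 9 ')': depth becomes 0
  Position 10 '(': depth becomes 1
  Position 11 '(': depth becomes 2
  Position 12 '(': depth becomes 3
  Position 13 '(': depth becomes 4
  Position 14 '(': depth becomes 5
  Position 15 ')': depth becomes 4
  Position 16 ')': depth becomes 3
  Position 17 ')': depth becomes 2
  Position 18 ')': depth becomes 1
  Position 19 ')': depth becomes 0
Maximum depth reached: 5

5


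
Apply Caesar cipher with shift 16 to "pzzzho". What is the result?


Caesar cipher: shift "pzzzho" by 16
  'p' (pos 15) + 16 = pos 5 = 'f'
  'z' (pos 25) + 16 = pos 15 = 'p'
  'z' (pos 25) + 16 = pos 15 = 'p'
  'z' (pos 25) + 16 = pos 15 = 'p'
  'h' (pos 7) + 16 = pos 23 = 'x'
  'o' (pos 14) + 16 = pos 4 = 'e'
Result: fpppxe

fpppxe


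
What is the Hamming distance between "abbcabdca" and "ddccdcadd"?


Comparing "abbcabdca" and "ddccdcadd" position by position:
  Position 0: 'a' vs 'd' => differ
  Position 1: 'b' vs 'd' => differ
  Position 2: 'b' vs 'c' => differ
  Position 3: 'c' vs 'c' => same
  Position 4: 'a' vs 'd' => differ
  Position 5: 'b' vs 'c' => differ
  Position 6: 'd' vs 'a' => differ
  Position 7: 'c' vs 'd' => differ
  Position 8: 'a' vs 'd' => differ
Total differences (Hamming distance): 8

8


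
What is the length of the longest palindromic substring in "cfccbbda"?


Input: "cfccbbda"
Checking substrings for palindromes:
  [0:3] "cfc" (len 3) => palindrome
  [2:4] "cc" (len 2) => palindrome
  [4:6] "bb" (len 2) => palindrome
Longest palindromic substring: "cfc" with length 3

3


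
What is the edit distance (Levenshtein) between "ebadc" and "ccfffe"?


Computing edit distance: "ebadc" -> "ccfffe"
DP table:
           c    c    f    f    f    e
      0    1    2    3    4    5    6
  e   1    1    2    3    4    5    5
  b   2    2    2    3    4    5    6
  a   3    3    3    3    4    5    6
  d   4    4    4    4    4    5    6
  c   5    4    4    5    5    5    6
Edit distance = dp[5][6] = 6

6


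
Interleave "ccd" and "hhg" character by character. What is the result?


Interleaving "ccd" and "hhg":
  Position 0: 'c' from first, 'h' from second => "ch"
  Position 1: 'c' from first, 'h' from second => "ch"
  Position 2: 'd' from first, 'g' from second => "dg"
Result: chchdg

chchdg


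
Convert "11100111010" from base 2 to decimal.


Input: "11100111010" in base 2
Positional expansion:
  Digit '1' (value 1) x 2^10 = 1024
  Digit '1' (value 1) x 2^9 = 512
  Digit '1' (value 1) x 2^8 = 256
  Digit '0' (value 0) x 2^7 = 0
  Digit '0' (value 0) x 2^6 = 0
  Digit '1' (value 1) x 2^5 = 32
  Digit '1' (value 1) x 2^4 = 16
  Digit '1' (value 1) x 2^3 = 8
  Digit '0' (value 0) x 2^2 = 0
  Digit '1' (value 1) x 2^1 = 2
  Digit '0' (value 0) x 2^0 = 0
Sum = 1850

1850


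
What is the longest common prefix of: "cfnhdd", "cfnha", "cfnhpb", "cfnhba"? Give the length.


Words: cfnhdd, cfnha, cfnhpb, cfnhba
  Position 0: all 'c' => match
  Position 1: all 'f' => match
  Position 2: all 'n' => match
  Position 3: all 'h' => match
  Position 4: ('d', 'a', 'p', 'b') => mismatch, stop
LCP = "cfnh" (length 4)

4


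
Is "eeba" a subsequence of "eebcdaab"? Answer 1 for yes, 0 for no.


Check if "eeba" is a subsequence of "eebcdaab"
Greedy scan:
  Position 0 ('e'): matches sub[0] = 'e'
  Position 1 ('e'): matches sub[1] = 'e'
  Position 2 ('b'): matches sub[2] = 'b'
  Position 3 ('c'): no match needed
  Position 4 ('d'): no match needed
  Position 5 ('a'): matches sub[3] = 'a'
  Position 6 ('a'): no match needed
  Position 7 ('b'): no match needed
All 4 characters matched => is a subsequence

1


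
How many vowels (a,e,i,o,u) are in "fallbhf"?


Input: fallbhf
Checking each character:
  'f' at position 0: consonant
  'a' at position 1: vowel (running total: 1)
  'l' at position 2: consonant
  'l' at position 3: consonant
  'b' at position 4: consonant
  'h' at position 5: consonant
  'f' at position 6: consonant
Total vowels: 1

1


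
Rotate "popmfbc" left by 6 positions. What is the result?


Input: "popmfbc", rotate left by 6
First 6 characters: "popmfb"
Remaining characters: "c"
Concatenate remaining + first: "c" + "popmfb" = "cpopmfb"

cpopmfb


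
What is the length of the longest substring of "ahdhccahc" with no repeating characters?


Input: "ahdhccahc"
Sliding window (track last position of each char):
  Position 0 ('a'): window [0,0] length 1 -- new best
  Position 1 ('h'): window [0,1] length 2 -- new best
  Position 2 ('d'): window [0,2] length 3 -- new best
  Position 3 ('h'): repeat (last at 1), move window start to 2
  Position 3 ('h'): window [2,3] length 2
  Position 4 ('c'): window [2,4] length 3
  Position 5 ('c'): repeat (last at 4), move window start to 5
  Position 5 ('c'): window [5,5] length 1
  Position 6 ('a'): window [5,6] length 2
  Position 7 ('h'): window [5,7] length 3
  Position 8 ('c'): repeat (last at 5), move window start to 6
  Position 8 ('c'): window [6,8] length 3
Longest substring with no repeats: "ahd" with length 3

3


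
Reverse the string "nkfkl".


Input: nkfkl
Reading characters right to left:
  Position 4: 'l'
  Position 3: 'k'
  Position 2: 'f'
  Position 1: 'k'
  Position 0: 'n'
Reversed: lkfkn

lkfkn


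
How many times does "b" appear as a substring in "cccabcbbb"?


Searching for "b" in "cccabcbbb"
Scanning each position:
  Position 0: "c" => no
  Position 1: "c" => no
  Position 2: "c" => no
  Position 3: "a" => no
  Position 4: "b" => MATCH
  Position 5: "c" => no
  Position 6: "b" => MATCH
  Position 7: "b" => MATCH
  Position 8: "b" => MATCH
Total occurrences: 4

4


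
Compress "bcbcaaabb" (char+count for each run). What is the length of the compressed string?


Input: bcbcaaabb
Runs:
  'b' x 1 => "b1"
  'c' x 1 => "c1"
  'b' x 1 => "b1"
  'c' x 1 => "c1"
  'a' x 3 => "a3"
  'b' x 2 => "b2"
Compressed: "b1c1b1c1a3b2"
Compressed length: 12

12


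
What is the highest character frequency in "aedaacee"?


Input: aedaacee
Character counts:
  'a': 3
  'c': 1
  'd': 1
  'e': 3
Maximum frequency: 3

3


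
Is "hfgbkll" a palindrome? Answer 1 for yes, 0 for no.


Input: hfgbkll
Reversed: llkbgfh
  Compare pos 0 ('h') with pos 6 ('l'): MISMATCH
  Compare pos 1 ('f') with pos 5 ('l'): MISMATCH
  Compare pos 2 ('g') with pos 4 ('k'): MISMATCH
Result: not a palindrome

0


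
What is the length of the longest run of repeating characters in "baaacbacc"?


Input: "baaacbacc"
Scanning for longest run:
  Position 1 ('a'): new char, reset run to 1
  Position 2 ('a'): continues run of 'a', length=2
  Position 3 ('a'): continues run of 'a', length=3
  Position 4 ('c'): new char, reset run to 1
  Position 5 ('b'): new char, reset run to 1
  Position 6 ('a'): new char, reset run to 1
  Position 7 ('c'): new char, reset run to 1
  Position 8 ('c'): continues run of 'c', length=2
Longest run: 'a' with length 3

3


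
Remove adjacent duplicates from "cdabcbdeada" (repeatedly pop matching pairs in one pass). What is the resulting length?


Input: cdabcbdeada
Stack-based adjacent duplicate removal:
  Read 'c': push. Stack: c
  Read 'd': push. Stack: cd
  Read 'a': push. Stack: cda
  Read 'b': push. Stack: cdab
  Read 'c': push. Stack: cdabc
  Read 'b': push. Stack: cdabcb
  Read 'd': push. Stack: cdabcbd
  Read 'e': push. Stack: cdabcbde
  Read 'a': push. Stack: cdabcbdea
  Read 'd': push. Stack: cdabcbdead
  Read 'a': push. Stack: cdabcbdeada
Final stack: "cdabcbdeada" (length 11)

11


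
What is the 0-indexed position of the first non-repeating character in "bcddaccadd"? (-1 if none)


Input: bcddaccadd
Character frequencies:
  'a': 2
  'b': 1
  'c': 3
  'd': 4
Scanning left to right for freq == 1:
  Position 0 ('b'): unique! => answer = 0

0


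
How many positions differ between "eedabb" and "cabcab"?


Comparing "eedabb" and "cabcab" position by position:
  Position 0: 'e' vs 'c' => DIFFER
  Position 1: 'e' vs 'a' => DIFFER
  Position 2: 'd' vs 'b' => DIFFER
  Position 3: 'a' vs 'c' => DIFFER
  Position 4: 'b' vs 'a' => DIFFER
  Position 5: 'b' vs 'b' => same
Positions that differ: 5

5


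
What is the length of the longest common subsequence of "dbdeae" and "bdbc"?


LCS of "dbdeae" and "bdbc"
DP table:
           b    d    b    c
      0    0    0    0    0
  d   0    0    1    1    1
  b   0    1    1    2    2
  d   0    1    2    2    2
  e   0    1    2    2    2
  a   0    1    2    2    2
  e   0    1    2    2    2
LCS length = dp[6][4] = 2

2


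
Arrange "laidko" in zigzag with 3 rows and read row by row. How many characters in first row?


Zigzag "laidko" into 3 rows:
Placing characters:
  'l' => row 0
  'a' => row 1
  'i' => row 2
  'd' => row 1
  'k' => row 0
  'o' => row 1
Rows:
  Row 0: "lk"
  Row 1: "ado"
  Row 2: "i"
First row length: 2

2


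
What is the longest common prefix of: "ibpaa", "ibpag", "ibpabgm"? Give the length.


Words: ibpaa, ibpag, ibpabgm
  Position 0: all 'i' => match
  Position 1: all 'b' => match
  Position 2: all 'p' => match
  Position 3: all 'a' => match
  Position 4: ('a', 'g', 'b') => mismatch, stop
LCP = "ibpa" (length 4)

4


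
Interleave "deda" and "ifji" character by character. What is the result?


Interleaving "deda" and "ifji":
  Position 0: 'd' from first, 'i' from second => "di"
  Position 1: 'e' from first, 'f' from second => "ef"
  Position 2: 'd' from first, 'j' from second => "dj"
  Position 3: 'a' from first, 'i' from second => "ai"
Result: diefdjai

diefdjai


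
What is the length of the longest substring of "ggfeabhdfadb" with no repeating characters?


Input: "ggfeabhdfadb"
Sliding window (track last position of each char):
  Position 0 ('g'): window [0,0] length 1 -- new best
  Position 1 ('g'): repeat (last at 0), move window start to 1
  Position 1 ('g'): window [1,1] length 1
  Position 2 ('f'): window [1,2] length 2 -- new best
  Position 3 ('e'): window [1,3] length 3 -- new best
  Position 4 ('a'): window [1,4] length 4 -- new best
  Position 5 ('b'): window [1,5] length 5 -- new best
  Position 6 ('h'): window [1,6] length 6 -- new best
  Position 7 ('d'): window [1,7] length 7 -- new best
  Position 8 ('f'): repeat (last at 2), move window start to 3
  Position 8 ('f'): window [3,8] length 6
  Position 9 ('a'): repeat (last at 4), move window start to 5
  Position 9 ('a'): window [5,9] length 5
  Position 10 ('d'): repeat (last at 7), move window start to 8
  Position 10 ('d'): window [8,10] length 3
  Position 11 ('b'): window [8,11] length 4
Longest substring with no repeats: "gfeabhd" with length 7

7
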